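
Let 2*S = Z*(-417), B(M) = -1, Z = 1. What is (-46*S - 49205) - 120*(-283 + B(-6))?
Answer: -5534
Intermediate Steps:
S = -417/2 (S = (1*(-417))/2 = (½)*(-417) = -417/2 ≈ -208.50)
(-46*S - 49205) - 120*(-283 + B(-6)) = (-46*(-417/2) - 49205) - 120*(-283 - 1) = (9591 - 49205) - 120*(-284) = -39614 + 34080 = -5534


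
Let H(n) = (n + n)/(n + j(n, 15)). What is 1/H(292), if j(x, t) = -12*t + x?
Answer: 101/146 ≈ 0.69178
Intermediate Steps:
j(x, t) = x - 12*t
H(n) = 2*n/(-180 + 2*n) (H(n) = (n + n)/(n + (n - 12*15)) = (2*n)/(n + (n - 180)) = (2*n)/(n + (-180 + n)) = (2*n)/(-180 + 2*n) = 2*n/(-180 + 2*n))
1/H(292) = 1/(292/(-90 + 292)) = 1/(292/202) = 1/(292*(1/202)) = 1/(146/101) = 101/146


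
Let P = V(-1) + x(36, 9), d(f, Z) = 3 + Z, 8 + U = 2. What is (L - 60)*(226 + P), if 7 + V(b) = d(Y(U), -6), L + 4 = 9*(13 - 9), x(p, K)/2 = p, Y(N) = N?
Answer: -8064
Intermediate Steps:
U = -6 (U = -8 + 2 = -6)
x(p, K) = 2*p
L = 32 (L = -4 + 9*(13 - 9) = -4 + 9*4 = -4 + 36 = 32)
V(b) = -10 (V(b) = -7 + (3 - 6) = -7 - 3 = -10)
P = 62 (P = -10 + 2*36 = -10 + 72 = 62)
(L - 60)*(226 + P) = (32 - 60)*(226 + 62) = -28*288 = -8064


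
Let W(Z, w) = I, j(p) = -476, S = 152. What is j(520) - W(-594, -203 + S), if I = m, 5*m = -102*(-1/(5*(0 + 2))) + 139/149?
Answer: -1781394/3725 ≈ -478.23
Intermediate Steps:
m = 8294/3725 (m = (-102*(-1/(5*(0 + 2))) + 139/149)/5 = (-102/(2*(-5)) + 139*(1/149))/5 = (-102/(-10) + 139/149)/5 = (-102*(-1/10) + 139/149)/5 = (51/5 + 139/149)/5 = (1/5)*(8294/745) = 8294/3725 ≈ 2.2266)
I = 8294/3725 ≈ 2.2266
W(Z, w) = 8294/3725
j(520) - W(-594, -203 + S) = -476 - 1*8294/3725 = -476 - 8294/3725 = -1781394/3725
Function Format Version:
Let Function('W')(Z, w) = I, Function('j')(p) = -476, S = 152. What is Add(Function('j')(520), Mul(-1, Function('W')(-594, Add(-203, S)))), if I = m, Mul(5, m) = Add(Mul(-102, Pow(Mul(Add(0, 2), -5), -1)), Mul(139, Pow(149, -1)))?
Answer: Rational(-1781394, 3725) ≈ -478.23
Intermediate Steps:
m = Rational(8294, 3725) (m = Mul(Rational(1, 5), Add(Mul(-102, Pow(Mul(Add(0, 2), -5), -1)), Mul(139, Pow(149, -1)))) = Mul(Rational(1, 5), Add(Mul(-102, Pow(Mul(2, -5), -1)), Mul(139, Rational(1, 149)))) = Mul(Rational(1, 5), Add(Mul(-102, Pow(-10, -1)), Rational(139, 149))) = Mul(Rational(1, 5), Add(Mul(-102, Rational(-1, 10)), Rational(139, 149))) = Mul(Rational(1, 5), Add(Rational(51, 5), Rational(139, 149))) = Mul(Rational(1, 5), Rational(8294, 745)) = Rational(8294, 3725) ≈ 2.2266)
I = Rational(8294, 3725) ≈ 2.2266
Function('W')(Z, w) = Rational(8294, 3725)
Add(Function('j')(520), Mul(-1, Function('W')(-594, Add(-203, S)))) = Add(-476, Mul(-1, Rational(8294, 3725))) = Add(-476, Rational(-8294, 3725)) = Rational(-1781394, 3725)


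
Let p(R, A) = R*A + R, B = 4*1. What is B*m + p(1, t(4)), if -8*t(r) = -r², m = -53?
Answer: -209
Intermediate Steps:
B = 4
t(r) = r²/8 (t(r) = -(-1)*r²/8 = r²/8)
p(R, A) = R + A*R (p(R, A) = A*R + R = R + A*R)
B*m + p(1, t(4)) = 4*(-53) + 1*(1 + (⅛)*4²) = -212 + 1*(1 + (⅛)*16) = -212 + 1*(1 + 2) = -212 + 1*3 = -212 + 3 = -209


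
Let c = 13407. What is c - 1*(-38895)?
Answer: 52302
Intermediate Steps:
c - 1*(-38895) = 13407 - 1*(-38895) = 13407 + 38895 = 52302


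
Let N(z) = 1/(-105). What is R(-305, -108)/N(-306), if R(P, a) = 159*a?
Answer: 1803060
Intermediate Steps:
N(z) = -1/105
R(-305, -108)/N(-306) = (159*(-108))/(-1/105) = -17172*(-105) = 1803060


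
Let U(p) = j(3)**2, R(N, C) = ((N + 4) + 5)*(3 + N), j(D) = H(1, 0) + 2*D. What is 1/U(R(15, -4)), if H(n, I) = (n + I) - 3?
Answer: 1/16 ≈ 0.062500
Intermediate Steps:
H(n, I) = -3 + I + n (H(n, I) = (I + n) - 3 = -3 + I + n)
j(D) = -2 + 2*D (j(D) = (-3 + 0 + 1) + 2*D = -2 + 2*D)
R(N, C) = (3 + N)*(9 + N) (R(N, C) = ((4 + N) + 5)*(3 + N) = (9 + N)*(3 + N) = (3 + N)*(9 + N))
U(p) = 16 (U(p) = (-2 + 2*3)**2 = (-2 + 6)**2 = 4**2 = 16)
1/U(R(15, -4)) = 1/16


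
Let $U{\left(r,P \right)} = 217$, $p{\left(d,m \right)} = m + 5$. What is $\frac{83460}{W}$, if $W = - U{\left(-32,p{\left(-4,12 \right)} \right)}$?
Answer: $- \frac{83460}{217} \approx -384.61$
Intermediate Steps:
$p{\left(d,m \right)} = 5 + m$
$W = -217$ ($W = \left(-1\right) 217 = -217$)
$\frac{83460}{W} = \frac{83460}{-217} = 83460 \left(- \frac{1}{217}\right) = - \frac{83460}{217}$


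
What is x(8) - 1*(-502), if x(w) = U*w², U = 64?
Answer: 4598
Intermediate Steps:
x(w) = 64*w²
x(8) - 1*(-502) = 64*8² - 1*(-502) = 64*64 + 502 = 4096 + 502 = 4598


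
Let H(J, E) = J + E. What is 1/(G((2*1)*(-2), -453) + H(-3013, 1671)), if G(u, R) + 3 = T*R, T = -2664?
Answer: 1/1205447 ≈ 8.2957e-7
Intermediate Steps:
G(u, R) = -3 - 2664*R
H(J, E) = E + J
1/(G((2*1)*(-2), -453) + H(-3013, 1671)) = 1/((-3 - 2664*(-453)) + (1671 - 3013)) = 1/((-3 + 1206792) - 1342) = 1/(1206789 - 1342) = 1/1205447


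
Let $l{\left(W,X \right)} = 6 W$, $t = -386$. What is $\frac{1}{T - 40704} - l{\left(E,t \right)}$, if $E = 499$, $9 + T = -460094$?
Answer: $- \frac{1499416159}{500807} \approx -2994.0$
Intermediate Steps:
$T = -460103$ ($T = -9 - 460094 = -460103$)
$\frac{1}{T - 40704} - l{\left(E,t \right)} = \frac{1}{-460103 - 40704} - 6 \cdot 499 = \frac{1}{-500807} - 2994 = - \frac{1}{500807} - 2994 = - \frac{1499416159}{500807}$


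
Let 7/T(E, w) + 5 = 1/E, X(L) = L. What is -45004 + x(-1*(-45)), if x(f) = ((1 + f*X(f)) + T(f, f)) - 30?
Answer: -1376301/32 ≈ -43009.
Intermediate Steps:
T(E, w) = 7/(-5 + 1/E)
x(f) = -29 + f² - 7*f/(-1 + 5*f) (x(f) = ((1 + f*f) - 7*f/(-1 + 5*f)) - 30 = ((1 + f²) - 7*f/(-1 + 5*f)) - 30 = (1 + f² - 7*f/(-1 + 5*f)) - 30 = -29 + f² - 7*f/(-1 + 5*f))
-45004 + x(-1*(-45)) = -45004 + (-(-7)*(-45) + (-1 + 5*(-1*(-45)))*(-29 + (-1*(-45))²))/(-1 + 5*(-1*(-45))) = -45004 + (-7*45 + (-1 + 5*45)*(-29 + 45²))/(-1 + 5*45) = -45004 + (-315 + (-1 + 225)*(-29 + 2025))/(-1 + 225) = -45004 + (-315 + 224*1996)/224 = -45004 + (-315 + 447104)/224 = -45004 + (1/224)*446789 = -45004 + 63827/32 = -1376301/32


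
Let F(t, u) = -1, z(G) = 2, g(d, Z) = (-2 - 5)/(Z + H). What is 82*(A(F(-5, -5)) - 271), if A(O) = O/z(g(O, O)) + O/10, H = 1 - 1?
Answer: -111356/5 ≈ -22271.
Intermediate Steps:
H = 0
g(d, Z) = -7/Z (g(d, Z) = (-2 - 5)/(Z + 0) = -7/Z)
A(O) = 3*O/5 (A(O) = O/2 + O/10 = 3*O/5)
82*(A(F(-5, -5)) - 271) = 82*((3/5)*(-1) - 271) = 82*(-3/5 - 271) = 82*(-1358/5) = -111356/5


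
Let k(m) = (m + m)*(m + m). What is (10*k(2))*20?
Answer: 3200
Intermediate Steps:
k(m) = 4*m² (k(m) = (2*m)*(2*m) = 4*m²)
(10*k(2))*20 = (10*(4*2²))*20 = (10*(4*4))*20 = (10*16)*20 = 160*20 = 3200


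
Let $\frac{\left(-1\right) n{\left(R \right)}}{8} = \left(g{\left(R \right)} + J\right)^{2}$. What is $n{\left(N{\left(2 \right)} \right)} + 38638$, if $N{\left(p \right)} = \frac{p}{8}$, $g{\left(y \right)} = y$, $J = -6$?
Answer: $\frac{76747}{2} \approx 38374.0$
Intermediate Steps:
$N{\left(p \right)} = \frac{p}{8}$ ($N{\left(p \right)} = p \frac{1}{8} = \frac{p}{8}$)
$n{\left(R \right)} = - 8 \left(-6 + R\right)^{2}$ ($n{\left(R \right)} = - 8 \left(R - 6\right)^{2} = - 8 \left(-6 + R\right)^{2}$)
$n{\left(N{\left(2 \right)} \right)} + 38638 = - 8 \left(-6 + \frac{1}{8} \cdot 2\right)^{2} + 38638 = - 8 \left(-6 + \frac{1}{4}\right)^{2} + 38638 = - 8 \left(- \frac{23}{4}\right)^{2} + 38638 = \left(-8\right) \frac{529}{16} + 38638 = - \frac{529}{2} + 38638 = \frac{76747}{2}$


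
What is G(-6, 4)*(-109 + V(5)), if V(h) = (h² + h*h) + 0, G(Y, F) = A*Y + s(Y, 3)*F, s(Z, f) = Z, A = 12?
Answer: 5664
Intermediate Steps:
G(Y, F) = 12*Y + F*Y (G(Y, F) = 12*Y + Y*F = 12*Y + F*Y)
V(h) = 2*h² (V(h) = (h² + h²) + 0 = 2*h² + 0 = 2*h²)
G(-6, 4)*(-109 + V(5)) = (-6*(12 + 4))*(-109 + 2*5²) = (-6*16)*(-109 + 2*25) = -96*(-109 + 50) = -96*(-59) = 5664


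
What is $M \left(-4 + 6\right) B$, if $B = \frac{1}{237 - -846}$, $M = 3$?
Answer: $\frac{2}{361} \approx 0.0055402$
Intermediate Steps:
$B = \frac{1}{1083}$ ($B = \frac{1}{237 + 846} = \frac{1}{1083} \approx 0.00092336$)
$M \left(-4 + 6\right) B = 3 \left(-4 + 6\right) \frac{1}{1083} = 3 \cdot 2 \cdot \frac{1}{1083} = 6 \cdot \frac{1}{1083} = \frac{2}{361}$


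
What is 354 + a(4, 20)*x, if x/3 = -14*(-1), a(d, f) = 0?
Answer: 354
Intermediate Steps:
x = 42 (x = 3*(-14*(-1)) = 3*14 = 42)
354 + a(4, 20)*x = 354 + 0*42 = 354 + 0 = 354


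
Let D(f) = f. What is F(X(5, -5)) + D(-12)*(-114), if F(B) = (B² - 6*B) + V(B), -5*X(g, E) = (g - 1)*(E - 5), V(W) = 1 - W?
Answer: 1377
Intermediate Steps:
X(g, E) = -(-1 + g)*(-5 + E)/5 (X(g, E) = -(g - 1)*(E - 5)/5 = -(-1 + g)*(-5 + E)/5)
F(B) = 1 + B² - 7*B (F(B) = (B² - 6*B) + (1 - B) = 1 + B² - 7*B)
F(X(5, -5)) + D(-12)*(-114) = (1 + (-1 + 5 + (⅕)*(-5) - ⅕*(-5)*5)² - 7*(-1 + 5 + (⅕)*(-5) - ⅕*(-5)*5)) - 12*(-114) = (1 + (-1 + 5 - 1 + 5)² - 7*(-1 + 5 - 1 + 5)) + 1368 = (1 + 8² - 7*8) + 1368 = (1 + 64 - 56) + 1368 = 9 + 1368 = 1377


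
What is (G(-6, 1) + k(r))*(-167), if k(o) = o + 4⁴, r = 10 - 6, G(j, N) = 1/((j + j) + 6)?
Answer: -260353/6 ≈ -43392.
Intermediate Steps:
G(j, N) = 1/(6 + 2*j) (G(j, N) = 1/(2*j + 6) = 1/(6 + 2*j))
r = 4
k(o) = 256 + o (k(o) = o + 256 = 256 + o)
(G(-6, 1) + k(r))*(-167) = (1/(2*(3 - 6)) + (256 + 4))*(-167) = ((½)/(-3) + 260)*(-167) = ((½)*(-⅓) + 260)*(-167) = (-⅙ + 260)*(-167) = (1559/6)*(-167) = -260353/6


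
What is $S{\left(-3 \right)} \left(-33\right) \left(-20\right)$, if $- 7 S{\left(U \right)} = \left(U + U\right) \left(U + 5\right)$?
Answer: $\frac{7920}{7} \approx 1131.4$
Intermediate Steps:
$S{\left(U \right)} = - \frac{2 U \left(5 + U\right)}{7}$ ($S{\left(U \right)} = - \frac{\left(U + U\right) \left(U + 5\right)}{7} = - \frac{2 U \left(5 + U\right)}{7}$)
$S{\left(-3 \right)} \left(-33\right) \left(-20\right) = \left(- \frac{2}{7}\right) \left(-3\right) \left(5 - 3\right) \left(-33\right) \left(-20\right) = \left(- \frac{2}{7}\right) \left(-3\right) 2 \left(-33\right) \left(-20\right) = \frac{12}{7} \left(-33\right) \left(-20\right) = \left(- \frac{396}{7}\right) \left(-20\right) = \frac{7920}{7}$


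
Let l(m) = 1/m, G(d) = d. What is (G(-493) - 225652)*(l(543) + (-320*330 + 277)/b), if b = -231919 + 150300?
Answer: -12951778249160/44319117 ≈ -2.9224e+5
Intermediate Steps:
b = -81619
(G(-493) - 225652)*(l(543) + (-320*330 + 277)/b) = (-493 - 225652)*(1/543 + (-320*330 + 277)/(-81619)) = -226145*(1/543 + (-105600 + 277)*(-1/81619)) = -226145*(1/543 - 105323*(-1/81619)) = -226145*(1/543 + 105323/81619) = -226145*57272008/44319117 = -12951778249160/44319117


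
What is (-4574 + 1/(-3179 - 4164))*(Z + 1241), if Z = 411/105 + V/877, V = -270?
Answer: -1283126207104302/225393385 ≈ -5.6928e+6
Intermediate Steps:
Z = 110699/30695 (Z = 411/105 - 270/877 = 411*(1/105) - 270*1/877 = 137/35 - 270/877 = 110699/30695 ≈ 3.6064)
(-4574 + 1/(-3179 - 4164))*(Z + 1241) = (-4574 + 1/(-3179 - 4164))*(110699/30695 + 1241) = (-4574 + 1/(-7343))*(38203194/30695) = (-4574 - 1/7343)*(38203194/30695) = -33586883/7343*38203194/30695 = -1283126207104302/225393385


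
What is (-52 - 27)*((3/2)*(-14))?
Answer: 1659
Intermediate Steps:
(-52 - 27)*((3/2)*(-14)) = -79*3*(½)*(-14) = -237*(-14)/2 = -79*(-21) = 1659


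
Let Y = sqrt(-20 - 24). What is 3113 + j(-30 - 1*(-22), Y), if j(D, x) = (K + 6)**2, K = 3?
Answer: 3194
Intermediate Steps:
Y = 2*I*sqrt(11) (Y = sqrt(-44) = 2*I*sqrt(11) ≈ 6.6332*I)
j(D, x) = 81 (j(D, x) = (3 + 6)**2 = 9**2 = 81)
3113 + j(-30 - 1*(-22), Y) = 3113 + 81 = 3194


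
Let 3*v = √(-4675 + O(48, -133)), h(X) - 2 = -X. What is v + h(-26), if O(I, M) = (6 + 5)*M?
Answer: 28 + I*√682 ≈ 28.0 + 26.115*I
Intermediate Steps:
h(X) = 2 - X
O(I, M) = 11*M
v = I*√682 (v = √(-4675 + 11*(-133))/3 = √(-4675 - 1463)/3 = √(-6138)/3 = (3*I*√682)/3 = I*√682 ≈ 26.115*I)
v + h(-26) = I*√682 + (2 - 1*(-26)) = I*√682 + (2 + 26) = I*√682 + 28 = 28 + I*√682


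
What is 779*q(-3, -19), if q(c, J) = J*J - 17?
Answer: 267976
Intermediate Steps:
q(c, J) = -17 + J² (q(c, J) = J² - 17 = -17 + J²)
779*q(-3, -19) = 779*(-17 + (-19)²) = 779*(-17 + 361) = 779*344 = 267976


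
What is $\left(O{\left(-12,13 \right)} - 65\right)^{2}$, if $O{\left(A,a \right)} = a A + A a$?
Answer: $142129$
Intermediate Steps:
$O{\left(A,a \right)} = 2 A a$ ($O{\left(A,a \right)} = A a + A a = 2 A a$)
$\left(O{\left(-12,13 \right)} - 65\right)^{2} = \left(2 \left(-12\right) 13 - 65\right)^{2} = \left(-312 - 65\right)^{2} = \left(-377\right)^{2} = 142129$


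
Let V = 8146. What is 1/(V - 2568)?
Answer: 1/5578 ≈ 0.00017928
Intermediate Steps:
1/(V - 2568) = 1/(8146 - 2568) = 1/5578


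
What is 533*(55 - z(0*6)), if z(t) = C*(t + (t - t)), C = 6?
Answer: 29315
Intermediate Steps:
z(t) = 6*t (z(t) = 6*(t + (t - t)) = 6*(t + 0) = 6*t)
533*(55 - z(0*6)) = 533*(55 - 6*0*6) = 533*(55 - 6*0) = 533*(55 - 1*0) = 533*(55 + 0) = 533*55 = 29315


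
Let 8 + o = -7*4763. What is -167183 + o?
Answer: -200532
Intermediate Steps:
o = -33349 (o = -8 - 7*4763 = -8 - 33341 = -33349)
-167183 + o = -167183 - 33349 = -200532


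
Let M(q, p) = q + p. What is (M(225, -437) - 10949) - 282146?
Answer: -293307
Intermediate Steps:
M(q, p) = p + q
(M(225, -437) - 10949) - 282146 = ((-437 + 225) - 10949) - 282146 = (-212 - 10949) - 282146 = -11161 - 282146 = -293307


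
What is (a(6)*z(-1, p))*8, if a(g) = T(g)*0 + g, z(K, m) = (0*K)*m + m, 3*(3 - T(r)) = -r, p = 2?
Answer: 96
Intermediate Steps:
T(r) = 3 + r/3 (T(r) = 3 - (-1)*r/3 = 3 + r/3)
z(K, m) = m (z(K, m) = 0*m + m = 0 + m = m)
a(g) = g (a(g) = (3 + g/3)*0 + g = 0 + g = g)
(a(6)*z(-1, p))*8 = (6*2)*8 = 12*8 = 96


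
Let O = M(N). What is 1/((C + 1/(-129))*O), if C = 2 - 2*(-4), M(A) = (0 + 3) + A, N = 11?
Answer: 129/18046 ≈ 0.0071484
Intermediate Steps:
M(A) = 3 + A
O = 14 (O = 3 + 11 = 14)
C = 10 (C = 2 + 8 = 10)
1/((C + 1/(-129))*O) = 1/((10 + 1/(-129))*14) = 1/((10 - 1/129)*14) = 1/((1289/129)*14) = 1/(18046/129) = 129/18046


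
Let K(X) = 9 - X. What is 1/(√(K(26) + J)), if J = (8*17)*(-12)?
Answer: -I*√1649/1649 ≈ -0.024626*I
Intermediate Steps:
J = -1632 (J = 136*(-12) = -1632)
1/(√(K(26) + J)) = 1/(√((9 - 1*26) - 1632)) = 1/(√((9 - 26) - 1632)) = 1/(√(-17 - 1632)) = 1/(√(-1649)) = 1/(I*√1649) = -I*√1649/1649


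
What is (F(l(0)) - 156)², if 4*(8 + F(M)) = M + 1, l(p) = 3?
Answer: 26569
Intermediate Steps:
F(M) = -31/4 + M/4 (F(M) = -8 + (M + 1)/4 = -8 + (1 + M)/4 = -8 + (¼ + M/4) = -31/4 + M/4)
(F(l(0)) - 156)² = ((-31/4 + (¼)*3) - 156)² = ((-31/4 + ¾) - 156)² = (-7 - 156)² = (-163)² = 26569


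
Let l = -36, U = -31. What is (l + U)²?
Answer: 4489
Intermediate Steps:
(l + U)² = (-36 - 31)² = (-67)² = 4489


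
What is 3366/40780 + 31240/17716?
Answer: 166699907/90307310 ≈ 1.8459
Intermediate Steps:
3366/40780 + 31240/17716 = 3366*(1/40780) + 31240*(1/17716) = 1683/20390 + 7810/4429 = 166699907/90307310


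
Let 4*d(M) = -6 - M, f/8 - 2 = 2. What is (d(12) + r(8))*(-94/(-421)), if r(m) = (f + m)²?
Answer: 149977/421 ≈ 356.24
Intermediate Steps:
f = 32 (f = 16 + 8*2 = 16 + 16 = 32)
d(M) = -3/2 - M/4 (d(M) = (-6 - M)/4 = -3/2 - M/4)
r(m) = (32 + m)²
(d(12) + r(8))*(-94/(-421)) = ((-3/2 - ¼*12) + (32 + 8)²)*(-94/(-421)) = ((-3/2 - 3) + 40²)*(-94*(-1/421)) = (-9/2 + 1600)*(94/421) = (3191/2)*(94/421) = 149977/421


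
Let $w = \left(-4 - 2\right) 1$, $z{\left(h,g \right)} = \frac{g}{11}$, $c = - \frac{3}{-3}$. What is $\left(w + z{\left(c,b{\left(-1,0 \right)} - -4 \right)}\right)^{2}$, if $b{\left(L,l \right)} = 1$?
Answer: $\frac{3721}{121} \approx 30.752$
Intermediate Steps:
$c = 1$ ($c = \left(-3\right) \left(- \frac{1}{3}\right) = 1$)
$z{\left(h,g \right)} = \frac{g}{11}$ ($z{\left(h,g \right)} = g \frac{1}{11} = \frac{g}{11}$)
$w = -6$ ($w = \left(-6\right) 1 = -6$)
$\left(w + z{\left(c,b{\left(-1,0 \right)} - -4 \right)}\right)^{2} = \left(-6 + \frac{1 - -4}{11}\right)^{2} = \left(-6 + \frac{1 + 4}{11}\right)^{2} = \left(-6 + \frac{1}{11} \cdot 5\right)^{2} = \left(-6 + \frac{5}{11}\right)^{2} = \left(- \frac{61}{11}\right)^{2} = \frac{3721}{121}$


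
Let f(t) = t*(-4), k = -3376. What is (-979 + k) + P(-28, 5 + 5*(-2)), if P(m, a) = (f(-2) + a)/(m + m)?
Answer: -243883/56 ≈ -4355.1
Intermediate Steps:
f(t) = -4*t
P(m, a) = (8 + a)/(2*m) (P(m, a) = (-4*(-2) + a)/(m + m) = (8 + a)/((2*m)) = (8 + a)*(1/(2*m)) = (8 + a)/(2*m))
(-979 + k) + P(-28, 5 + 5*(-2)) = (-979 - 3376) + (1/2)*(8 + (5 + 5*(-2)))/(-28) = -4355 + (1/2)*(-1/28)*(8 + (5 - 10)) = -4355 + (1/2)*(-1/28)*(8 - 5) = -4355 + (1/2)*(-1/28)*3 = -4355 - 3/56 = -243883/56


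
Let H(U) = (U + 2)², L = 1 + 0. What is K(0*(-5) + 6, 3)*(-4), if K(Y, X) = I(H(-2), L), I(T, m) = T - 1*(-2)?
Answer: -8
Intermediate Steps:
L = 1
H(U) = (2 + U)²
I(T, m) = 2 + T (I(T, m) = T + 2 = 2 + T)
K(Y, X) = 2 (K(Y, X) = 2 + (2 - 2)² = 2 + 0² = 2 + 0 = 2)
K(0*(-5) + 6, 3)*(-4) = 2*(-4) = -8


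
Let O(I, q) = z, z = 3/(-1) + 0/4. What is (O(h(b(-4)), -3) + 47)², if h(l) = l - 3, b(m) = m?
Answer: 1936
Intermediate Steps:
h(l) = -3 + l
z = -3 (z = 3*(-1) + 0*(¼) = -3 + 0 = -3)
O(I, q) = -3
(O(h(b(-4)), -3) + 47)² = (-3 + 47)² = 44² = 1936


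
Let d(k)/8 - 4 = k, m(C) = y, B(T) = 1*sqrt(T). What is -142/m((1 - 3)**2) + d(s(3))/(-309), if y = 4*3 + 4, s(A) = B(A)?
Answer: -22195/2472 - 8*sqrt(3)/309 ≈ -9.0234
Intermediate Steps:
B(T) = sqrt(T)
s(A) = sqrt(A)
y = 16 (y = 12 + 4 = 16)
m(C) = 16
d(k) = 32 + 8*k
-142/m((1 - 3)**2) + d(s(3))/(-309) = -142/16 + (32 + 8*sqrt(3))/(-309) = -142*1/16 + (32 + 8*sqrt(3))*(-1/309) = -71/8 + (-32/309 - 8*sqrt(3)/309) = -22195/2472 - 8*sqrt(3)/309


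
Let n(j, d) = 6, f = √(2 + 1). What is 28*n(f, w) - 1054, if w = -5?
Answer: -886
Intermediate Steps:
f = √3 ≈ 1.7320
28*n(f, w) - 1054 = 28*6 - 1054 = 168 - 1054 = -886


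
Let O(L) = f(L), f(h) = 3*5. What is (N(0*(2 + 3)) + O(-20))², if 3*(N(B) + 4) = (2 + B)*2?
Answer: 1369/9 ≈ 152.11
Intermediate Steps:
f(h) = 15
O(L) = 15
N(B) = -8/3 + 2*B/3 (N(B) = -4 + ((2 + B)*2)/3 = -4 + (4 + 2*B)/3 = -4 + (4/3 + 2*B/3) = -8/3 + 2*B/3)
(N(0*(2 + 3)) + O(-20))² = ((-8/3 + 2*(0*(2 + 3))/3) + 15)² = ((-8/3 + 2*(0*5)/3) + 15)² = ((-8/3 + (⅔)*0) + 15)² = ((-8/3 + 0) + 15)² = (-8/3 + 15)² = (37/3)² = 1369/9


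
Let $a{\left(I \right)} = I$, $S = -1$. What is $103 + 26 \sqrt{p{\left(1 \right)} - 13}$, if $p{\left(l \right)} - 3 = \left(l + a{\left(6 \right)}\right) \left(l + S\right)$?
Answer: $103 + 26 i \sqrt{10} \approx 103.0 + 82.219 i$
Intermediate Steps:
$p{\left(l \right)} = 3 + \left(-1 + l\right) \left(6 + l\right)$ ($p{\left(l \right)} = 3 + \left(l + 6\right) \left(l - 1\right) = 3 + \left(6 + l\right) \left(-1 + l\right) = 3 + \left(-1 + l\right) \left(6 + l\right)$)
$103 + 26 \sqrt{p{\left(1 \right)} - 13} = 103 + 26 \sqrt{\left(-3 + 1^{2} + 5 \cdot 1\right) - 13} = 103 + 26 \sqrt{\left(-3 + 1 + 5\right) - 13} = 103 + 26 \sqrt{3 - 13} = 103 + 26 \sqrt{-10} = 103 + 26 i \sqrt{10}$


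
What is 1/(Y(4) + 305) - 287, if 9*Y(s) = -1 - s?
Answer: -786371/2740 ≈ -287.00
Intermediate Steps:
Y(s) = -⅑ - s/9 (Y(s) = (-1 - s)/9 = -⅑ - s/9)
1/(Y(4) + 305) - 287 = 1/((-⅑ - ⅑*4) + 305) - 287 = 1/((-⅑ - 4/9) + 305) - 287 = 1/(-5/9 + 305) - 287 = 1/(2740/9) - 287 = 9/2740 - 287 = -786371/2740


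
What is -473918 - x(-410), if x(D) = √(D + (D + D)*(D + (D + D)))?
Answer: -473918 - √1008190 ≈ -4.7492e+5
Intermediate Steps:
x(D) = √(D + 6*D²) (x(D) = √(D + (2*D)*(D + 2*D)) = √(D + (2*D)*(3*D)) = √(D + 6*D²))
-473918 - x(-410) = -473918 - √(-410*(1 + 6*(-410))) = -473918 - √(-410*(1 - 2460)) = -473918 - √(-410*(-2459)) = -473918 - √1008190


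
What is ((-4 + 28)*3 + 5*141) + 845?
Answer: 1622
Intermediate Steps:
((-4 + 28)*3 + 5*141) + 845 = (24*3 + 705) + 845 = (72 + 705) + 845 = 777 + 845 = 1622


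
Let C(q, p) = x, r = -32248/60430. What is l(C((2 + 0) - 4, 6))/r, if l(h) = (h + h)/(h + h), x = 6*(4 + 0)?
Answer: -30215/16124 ≈ -1.8739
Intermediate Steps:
r = -16124/30215 (r = -32248*1/60430 = -16124/30215 ≈ -0.53364)
x = 24 (x = 6*4 = 24)
C(q, p) = 24
l(h) = 1 (l(h) = (2*h)/((2*h)) = (2*h)*(1/(2*h)) = 1)
l(C((2 + 0) - 4, 6))/r = 1/(-16124/30215) = 1*(-30215/16124) = -30215/16124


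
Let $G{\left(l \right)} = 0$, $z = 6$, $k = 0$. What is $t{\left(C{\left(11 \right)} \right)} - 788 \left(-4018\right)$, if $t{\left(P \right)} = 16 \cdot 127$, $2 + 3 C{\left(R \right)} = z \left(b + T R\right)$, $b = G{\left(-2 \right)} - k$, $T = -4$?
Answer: $3168216$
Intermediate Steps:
$b = 0$ ($b = 0 - 0 = 0 + 0 = 0$)
$C{\left(R \right)} = - \frac{2}{3} - 8 R$ ($C{\left(R \right)} = - \frac{2}{3} + \frac{6 \left(0 - 4 R\right)}{3} = - \frac{2}{3} + \frac{6 \left(- 4 R\right)}{3} = - \frac{2}{3} + \frac{\left(-24\right) R}{3} = - \frac{2}{3} - 8 R$)
$t{\left(P \right)} = 2032$
$t{\left(C{\left(11 \right)} \right)} - 788 \left(-4018\right) = 2032 - 788 \left(-4018\right) = 2032 - -3166184 = 2032 + 3166184 = 3168216$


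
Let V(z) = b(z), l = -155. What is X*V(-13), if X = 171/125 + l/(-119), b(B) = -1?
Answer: -39724/14875 ≈ -2.6705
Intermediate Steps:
V(z) = -1
X = 39724/14875 (X = 171/125 - 155/(-119) = 171*(1/125) - 155*(-1/119) = 171/125 + 155/119 = 39724/14875 ≈ 2.6705)
X*V(-13) = (39724/14875)*(-1) = -39724/14875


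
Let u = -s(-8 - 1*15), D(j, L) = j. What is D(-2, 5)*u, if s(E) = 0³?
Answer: 0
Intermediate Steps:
s(E) = 0
u = 0 (u = -1*0 = 0)
D(-2, 5)*u = -2*0 = 0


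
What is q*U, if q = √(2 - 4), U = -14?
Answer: -14*I*√2 ≈ -19.799*I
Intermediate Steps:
q = I*√2 (q = √(-2) = I*√2 ≈ 1.4142*I)
q*U = (I*√2)*(-14) = -14*I*√2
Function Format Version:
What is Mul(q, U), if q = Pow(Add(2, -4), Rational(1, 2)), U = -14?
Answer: Mul(-14, I, Pow(2, Rational(1, 2))) ≈ Mul(-19.799, I)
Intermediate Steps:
q = Mul(I, Pow(2, Rational(1, 2))) (q = Pow(-2, Rational(1, 2)) = Mul(I, Pow(2, Rational(1, 2))) ≈ Mul(1.4142, I))
Mul(q, U) = Mul(Mul(I, Pow(2, Rational(1, 2))), -14) = Mul(-14, I, Pow(2, Rational(1, 2)))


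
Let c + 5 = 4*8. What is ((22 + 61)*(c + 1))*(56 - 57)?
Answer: -2324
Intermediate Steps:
c = 27 (c = -5 + 4*8 = -5 + 32 = 27)
((22 + 61)*(c + 1))*(56 - 57) = ((22 + 61)*(27 + 1))*(56 - 57) = (83*28)*(-1) = 2324*(-1) = -2324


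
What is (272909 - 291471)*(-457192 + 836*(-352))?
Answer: 13948674768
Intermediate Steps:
(272909 - 291471)*(-457192 + 836*(-352)) = -18562*(-457192 - 294272) = -18562*(-751464) = 13948674768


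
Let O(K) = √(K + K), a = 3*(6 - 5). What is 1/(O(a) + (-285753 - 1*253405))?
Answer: -269579/145345674479 - √6/290691348958 ≈ -1.8548e-6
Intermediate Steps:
a = 3 (a = 3*1 = 3)
O(K) = √2*√K (O(K) = √(2*K) = √2*√K)
1/(O(a) + (-285753 - 1*253405)) = 1/(√2*√3 + (-285753 - 1*253405)) = 1/(√6 + (-285753 - 253405)) = 1/(√6 - 539158) = 1/(-539158 + √6)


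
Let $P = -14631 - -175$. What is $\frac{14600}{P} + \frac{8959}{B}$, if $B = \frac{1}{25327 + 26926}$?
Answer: $\frac{845919269164}{1807} \approx 4.6813 \cdot 10^{8}$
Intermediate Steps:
$P = -14456$ ($P = -14631 + 175 = -14456$)
$B = \frac{1}{52253} \approx 1.9138 \cdot 10^{-5}$
$\frac{14600}{P} + \frac{8959}{B} = \frac{14600}{-14456} + 8959 \frac{1}{\frac{1}{52253}} = 14600 \left(- \frac{1}{14456}\right) + 8959 \cdot 52253 = - \frac{1825}{1807} + 468134627 = \frac{845919269164}{1807}$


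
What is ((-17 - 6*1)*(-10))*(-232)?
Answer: -53360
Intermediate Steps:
((-17 - 6*1)*(-10))*(-232) = ((-17 - 6)*(-10))*(-232) = -23*(-10)*(-232) = 230*(-232) = -53360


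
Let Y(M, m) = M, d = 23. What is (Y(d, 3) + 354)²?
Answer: 142129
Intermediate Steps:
(Y(d, 3) + 354)² = (23 + 354)² = 377² = 142129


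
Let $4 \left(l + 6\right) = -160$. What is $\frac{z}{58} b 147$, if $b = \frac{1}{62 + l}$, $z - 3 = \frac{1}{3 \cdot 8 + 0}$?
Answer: $\frac{3577}{7424} \approx 0.48182$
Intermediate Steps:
$l = -46$ ($l = -6 + \frac{1}{4} \left(-160\right) = -6 - 40 = -46$)
$z = \frac{73}{24}$ ($z = 3 + \frac{1}{3 \cdot 8 + 0} = 3 + \frac{1}{24 + 0} = 3 + \frac{1}{24} = \frac{73}{24} \approx 3.0417$)
$b = \frac{1}{16}$ ($b = \frac{1}{62 - 46} = \frac{1}{16} \approx 0.0625$)
$\frac{z}{58} b 147 = \frac{73}{24 \cdot 58} \cdot \frac{1}{16} \cdot 147 = \frac{73}{24} \cdot \frac{1}{58} \cdot \frac{1}{16} \cdot 147 = \frac{73}{1392} \cdot \frac{1}{16} \cdot 147 = \frac{73}{22272} \cdot 147 = \frac{3577}{7424}$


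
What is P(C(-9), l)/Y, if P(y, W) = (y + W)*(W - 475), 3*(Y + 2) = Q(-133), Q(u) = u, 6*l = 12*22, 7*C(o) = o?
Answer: 386607/973 ≈ 397.33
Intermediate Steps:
C(o) = o/7
l = 44 (l = (12*22)/6 = (⅙)*264 = 44)
Y = -139/3 (Y = -2 + (⅓)*(-133) = -2 - 133/3 = -139/3 ≈ -46.333)
P(y, W) = (-475 + W)*(W + y) (P(y, W) = (W + y)*(-475 + W) = (-475 + W)*(W + y))
P(C(-9), l)/Y = (44² - 475*44 - 475*(-9)/7 + 44*((⅐)*(-9)))/(-139/3) = (1936 - 20900 - 475*(-9/7) + 44*(-9/7))*(-3/139) = (1936 - 20900 + 4275/7 - 396/7)*(-3/139) = -128869/7*(-3/139) = 386607/973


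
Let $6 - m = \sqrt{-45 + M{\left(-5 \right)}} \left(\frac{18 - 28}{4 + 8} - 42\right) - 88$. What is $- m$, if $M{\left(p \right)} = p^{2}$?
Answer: $-94 - \frac{257 i \sqrt{5}}{3} \approx -94.0 - 191.56 i$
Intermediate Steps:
$m = 94 + \frac{257 i \sqrt{5}}{3}$ ($m = 6 - \left(\sqrt{-45 + \left(-5\right)^{2}} \left(\frac{18 - 28}{4 + 8} - 42\right) - 88\right) = 6 - \left(\sqrt{-45 + 25} \left(- \frac{10}{12} - 42\right) - 88\right) = 6 - \left(\sqrt{-20} \left(\left(-10\right) \frac{1}{12} - 42\right) - 88\right) = 6 - \left(2 i \sqrt{5} \left(- \frac{5}{6} - 42\right) - 88\right) = 6 - \left(2 i \sqrt{5} \left(- \frac{257}{6}\right) - 88\right) = 6 - \left(- \frac{257 i \sqrt{5}}{3} - 88\right) = 6 - \left(-88 - \frac{257 i \sqrt{5}}{3}\right) = 6 + \left(88 + \frac{257 i \sqrt{5}}{3}\right) = 94 + \frac{257 i \sqrt{5}}{3} \approx 94.0 + 191.56 i$)
$- m = - (94 + \frac{257 i \sqrt{5}}{3}) = -94 - \frac{257 i \sqrt{5}}{3}$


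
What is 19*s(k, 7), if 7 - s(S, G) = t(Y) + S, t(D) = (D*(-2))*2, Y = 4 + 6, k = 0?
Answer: 893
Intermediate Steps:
Y = 10
t(D) = -4*D (t(D) = -2*D*2 = -4*D)
s(S, G) = 47 - S (s(S, G) = 7 - (-4*10 + S) = 7 - (-40 + S) = 7 + (40 - S) = 47 - S)
19*s(k, 7) = 19*(47 - 1*0) = 19*(47 + 0) = 19*47 = 893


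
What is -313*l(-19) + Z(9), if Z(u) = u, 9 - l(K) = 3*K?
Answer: -20649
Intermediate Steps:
l(K) = 9 - 3*K
-313*l(-19) + Z(9) = -313*(9 - 3*(-19)) + 9 = -313*(9 + 57) + 9 = -313*66 + 9 = -20658 + 9 = -20649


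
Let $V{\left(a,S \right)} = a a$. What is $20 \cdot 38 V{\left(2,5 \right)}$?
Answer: $3040$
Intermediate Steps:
$V{\left(a,S \right)} = a^{2}$
$20 \cdot 38 V{\left(2,5 \right)} = 20 \cdot 38 \cdot 2^{2} = 760 \cdot 4 = 3040$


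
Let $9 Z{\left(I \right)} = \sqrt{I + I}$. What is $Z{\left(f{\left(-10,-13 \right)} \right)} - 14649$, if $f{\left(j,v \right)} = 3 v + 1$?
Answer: $-14649 + \frac{2 i \sqrt{19}}{9} \approx -14649.0 + 0.96864 i$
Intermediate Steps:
$f{\left(j,v \right)} = 1 + 3 v$
$Z{\left(I \right)} = \frac{\sqrt{2} \sqrt{I}}{9}$ ($Z{\left(I \right)} = \frac{\sqrt{I + I}}{9} = \frac{\sqrt{2 I}}{9} = \frac{\sqrt{2} \sqrt{I}}{9}$)
$Z{\left(f{\left(-10,-13 \right)} \right)} - 14649 = \frac{\sqrt{2} \sqrt{1 + 3 \left(-13\right)}}{9} - 14649 = \frac{\sqrt{2} \sqrt{1 - 39}}{9} - 14649 = \frac{\sqrt{2} \sqrt{-38}}{9} - 14649 = \frac{\sqrt{2} i \sqrt{38}}{9} - 14649 = \frac{2 i \sqrt{19}}{9} - 14649 = -14649 + \frac{2 i \sqrt{19}}{9}$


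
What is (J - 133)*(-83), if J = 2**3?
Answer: 10375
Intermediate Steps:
J = 8
(J - 133)*(-83) = (8 - 133)*(-83) = -125*(-83) = 10375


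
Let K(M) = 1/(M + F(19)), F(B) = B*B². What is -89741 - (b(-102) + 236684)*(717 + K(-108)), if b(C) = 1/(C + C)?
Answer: -58459624439636/344301 ≈ -1.6979e+8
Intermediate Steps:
b(C) = 1/(2*C)
F(B) = B³
K(M) = 1/(6859 + M) (K(M) = 1/(M + 19³) = 1/(M + 6859) = 1/(6859 + M))
-89741 - (b(-102) + 236684)*(717 + K(-108)) = -89741 - ((½)/(-102) + 236684)*(717 + 1/(6859 - 108)) = -89741 - ((½)*(-1/102) + 236684)*(717 + 1/6751) = -89741 - (-1/204 + 236684)*(717 + 1/6751) = -89741 - 48283535*4840468/(204*6751) = -89741 - 1*58428726523595/344301 = -89741 - 58428726523595/344301 = -58459624439636/344301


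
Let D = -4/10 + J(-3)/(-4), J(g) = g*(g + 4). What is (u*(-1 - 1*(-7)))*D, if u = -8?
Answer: -84/5 ≈ -16.800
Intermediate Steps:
J(g) = g*(4 + g)
D = 7/20 (D = -4/10 - 3*(4 - 3)/(-4) = -4*⅒ - 3*1*(-¼) = -⅖ - 3*(-¼) = -⅖ + ¾ = 7/20 ≈ 0.35000)
(u*(-1 - 1*(-7)))*D = -8*(-1 - 1*(-7))*(7/20) = -8*(-1 + 7)*(7/20) = -8*6*(7/20) = -48*7/20 = -84/5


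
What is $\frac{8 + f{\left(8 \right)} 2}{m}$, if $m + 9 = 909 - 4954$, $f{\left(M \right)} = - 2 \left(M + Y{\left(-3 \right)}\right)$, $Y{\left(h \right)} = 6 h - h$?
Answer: $- \frac{18}{2027} \approx -0.0088801$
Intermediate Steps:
$Y{\left(h \right)} = 5 h$
$f{\left(M \right)} = 30 - 2 M$ ($f{\left(M \right)} = - 2 \left(M + 5 \left(-3\right)\right) = - 2 \left(M - 15\right) = - 2 \left(-15 + M\right) = 30 - 2 M$)
$m = -4054$ ($m = -9 + \left(909 - 4954\right) = -9 - 4045 = -4054$)
$\frac{8 + f{\left(8 \right)} 2}{m} = \frac{8 + \left(30 - 16\right) 2}{-4054} = \left(8 + \left(30 - 16\right) 2\right) \left(- \frac{1}{4054}\right) = \left(8 + 14 \cdot 2\right) \left(- \frac{1}{4054}\right) = \left(8 + 28\right) \left(- \frac{1}{4054}\right) = 36 \left(- \frac{1}{4054}\right) = - \frac{18}{2027}$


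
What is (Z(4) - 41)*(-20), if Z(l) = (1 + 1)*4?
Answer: 660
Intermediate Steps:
Z(l) = 8 (Z(l) = 2*4 = 8)
(Z(4) - 41)*(-20) = (8 - 41)*(-20) = -33*(-20) = 660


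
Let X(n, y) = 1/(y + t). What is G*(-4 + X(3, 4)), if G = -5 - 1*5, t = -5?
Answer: 50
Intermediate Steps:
G = -10 (G = -5 - 5 = -10)
X(n, y) = 1/(-5 + y) (X(n, y) = 1/(y - 5) = 1/(-5 + y))
G*(-4 + X(3, 4)) = -10*(-4 + 1/(-5 + 4)) = -10*(-4 + 1/(-1)) = -10*(-4 - 1) = -10*(-5) = 50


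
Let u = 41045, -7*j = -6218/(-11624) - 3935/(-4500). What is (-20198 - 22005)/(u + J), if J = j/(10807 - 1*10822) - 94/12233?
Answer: -17722040760435375/17235771502245722 ≈ -1.0282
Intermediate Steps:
j = -460759/2288475 (j = -(-6218/(-11624) - 3935/(-4500))/7 = -(-6218*(-1/11624) - 3935*(-1/4500))/7 = -(3109/5812 + 787/900)/7 = -⅐*460759/326925 = -460759/2288475 ≈ -0.20134)
J = 2409715097/419923720125 (J = -460759/(2288475*(10807 - 1*10822)) - 94/12233 = -460759/(2288475*(10807 - 10822)) - 94*1/12233 = -460759/2288475/(-15) - 94/12233 = -460759/2288475*(-1/15) - 94/12233 = 460759/34327125 - 94/12233 = 2409715097/419923720125 ≈ 0.0057385)
(-20198 - 22005)/(u + J) = (-20198 - 22005)/(41045 + 2409715097/419923720125) = -42203/17235771502245722/419923720125 = -42203*419923720125/17235771502245722 = -17722040760435375/17235771502245722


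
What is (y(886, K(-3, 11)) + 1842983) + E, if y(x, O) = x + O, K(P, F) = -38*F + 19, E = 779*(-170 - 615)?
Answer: 1231955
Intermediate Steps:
E = -611515 (E = 779*(-785) = -611515)
K(P, F) = 19 - 38*F
y(x, O) = O + x
(y(886, K(-3, 11)) + 1842983) + E = (((19 - 38*11) + 886) + 1842983) - 611515 = (((19 - 418) + 886) + 1842983) - 611515 = ((-399 + 886) + 1842983) - 611515 = (487 + 1842983) - 611515 = 1843470 - 611515 = 1231955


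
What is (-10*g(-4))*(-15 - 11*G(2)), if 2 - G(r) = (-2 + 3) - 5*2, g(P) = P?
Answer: -5440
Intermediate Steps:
G(r) = 11 (G(r) = 2 - ((-2 + 3) - 5*2) = 2 - (1 - 10) = 2 - 1*(-9) = 2 + 9 = 11)
(-10*g(-4))*(-15 - 11*G(2)) = (-10*(-4))*(-15 - 11*11) = 40*(-15 - 121) = 40*(-136) = -5440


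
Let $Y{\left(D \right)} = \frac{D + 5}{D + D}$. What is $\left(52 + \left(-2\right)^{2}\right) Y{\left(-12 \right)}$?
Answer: $\frac{49}{3} \approx 16.333$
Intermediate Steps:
$Y{\left(D \right)} = \frac{5 + D}{2 D}$
$\left(52 + \left(-2\right)^{2}\right) Y{\left(-12 \right)} = \left(52 + \left(-2\right)^{2}\right) \frac{5 - 12}{2 \left(-12\right)} = \left(52 + 4\right) \frac{1}{2} \left(- \frac{1}{12}\right) \left(-7\right) = 56 \cdot \frac{7}{24} = \frac{49}{3}$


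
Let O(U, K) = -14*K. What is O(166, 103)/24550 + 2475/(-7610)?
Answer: -7173487/18682550 ≈ -0.38397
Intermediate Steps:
O(166, 103)/24550 + 2475/(-7610) = -14*103/24550 + 2475/(-7610) = -1442*1/24550 + 2475*(-1/7610) = -721/12275 - 495/1522 = -7173487/18682550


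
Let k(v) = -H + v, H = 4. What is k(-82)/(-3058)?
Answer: 43/1529 ≈ 0.028123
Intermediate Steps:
k(v) = -4 + v (k(v) = -1*4 + v = -4 + v)
k(-82)/(-3058) = (-4 - 82)/(-3058) = -86*(-1/3058) = 43/1529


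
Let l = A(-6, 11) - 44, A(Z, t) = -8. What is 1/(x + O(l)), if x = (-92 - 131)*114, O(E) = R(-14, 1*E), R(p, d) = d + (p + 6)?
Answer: -1/25482 ≈ -3.9243e-5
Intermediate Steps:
R(p, d) = 6 + d + p (R(p, d) = d + (6 + p) = 6 + d + p)
l = -52 (l = -8 - 44 = -52)
O(E) = -8 + E (O(E) = 6 + 1*E - 14 = 6 + E - 14 = -8 + E)
x = -25422 (x = -223*114 = -25422)
1/(x + O(l)) = 1/(-25422 + (-8 - 52)) = 1/(-25422 - 60) = 1/(-25482) = -1/25482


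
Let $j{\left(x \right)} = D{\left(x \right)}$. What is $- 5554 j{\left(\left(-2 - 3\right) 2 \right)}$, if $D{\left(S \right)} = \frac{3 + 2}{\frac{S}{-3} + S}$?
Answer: $\frac{8331}{2} \approx 4165.5$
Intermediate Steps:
$D{\left(S \right)} = \frac{15}{2 S}$ ($D{\left(S \right)} = \frac{5}{S \left(- \frac{1}{3}\right) + S} = \frac{5}{- \frac{S}{3} + S} = \frac{5}{\frac{2}{3} S} = 5 \frac{3}{2 S} = \frac{15}{2 S}$)
$j{\left(x \right)} = \frac{15}{2 x}$
$- 5554 j{\left(\left(-2 - 3\right) 2 \right)} = - 5554 \frac{15}{2 \left(-2 - 3\right) 2} = - 5554 \frac{15}{2 \left(\left(-5\right) 2\right)} = - 5554 \frac{15}{2 \left(-10\right)} = - 5554 \cdot \frac{15}{2} \left(- \frac{1}{10}\right) = \left(-5554\right) \left(- \frac{3}{4}\right) = \frac{8331}{2}$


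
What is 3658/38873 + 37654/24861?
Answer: 1554665480/966421653 ≈ 1.6087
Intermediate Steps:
3658/38873 + 37654/24861 = 1554665480/966421653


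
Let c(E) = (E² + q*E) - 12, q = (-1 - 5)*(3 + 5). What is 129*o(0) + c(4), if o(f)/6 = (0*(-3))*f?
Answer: -188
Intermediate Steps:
o(f) = 0 (o(f) = 6*((0*(-3))*f) = 6*(0*f) = 6*0 = 0)
q = -48 (q = -6*8 = -48)
c(E) = -12 + E² - 48*E (c(E) = (E² - 48*E) - 12 = -12 + E² - 48*E)
129*o(0) + c(4) = 129*0 + (-12 + 4² - 48*4) = 0 + (-12 + 16 - 192) = 0 - 188 = -188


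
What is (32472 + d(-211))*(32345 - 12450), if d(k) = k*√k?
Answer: 646030440 - 4197845*I*√211 ≈ 6.4603e+8 - 6.0977e+7*I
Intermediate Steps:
d(k) = k^(3/2)
(32472 + d(-211))*(32345 - 12450) = (32472 + (-211)^(3/2))*(32345 - 12450) = (32472 - 211*I*√211)*19895 = 646030440 - 4197845*I*√211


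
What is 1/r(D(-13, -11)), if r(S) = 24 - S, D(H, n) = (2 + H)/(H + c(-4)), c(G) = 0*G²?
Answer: 13/301 ≈ 0.043189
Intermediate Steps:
c(G) = 0
D(H, n) = (2 + H)/H (D(H, n) = (2 + H)/(H + 0) = (2 + H)/H)
1/r(D(-13, -11)) = 1/(24 - (2 - 13)/(-13)) = 1/(24 - (-1)*(-11)/13) = 1/(24 - 1*11/13) = 1/(24 - 11/13) = 1/(301/13) = 13/301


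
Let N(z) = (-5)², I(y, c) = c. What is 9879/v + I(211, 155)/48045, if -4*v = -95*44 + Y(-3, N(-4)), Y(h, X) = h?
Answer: 4267853/451623 ≈ 9.4500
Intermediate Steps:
N(z) = 25
v = 4183/4 (v = -(-95*44 - 3)/4 = -(-4180 - 3)/4 = -¼*(-4183) = 4183/4 ≈ 1045.8)
9879/v + I(211, 155)/48045 = 9879/(4183/4) + 155/48045 = 9879*(4/4183) + 155*(1/48045) = 444/47 + 31/9609 = 4267853/451623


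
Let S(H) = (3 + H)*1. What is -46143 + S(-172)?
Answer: -46312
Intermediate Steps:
S(H) = 3 + H
-46143 + S(-172) = -46143 + (3 - 172) = -46143 - 169 = -46312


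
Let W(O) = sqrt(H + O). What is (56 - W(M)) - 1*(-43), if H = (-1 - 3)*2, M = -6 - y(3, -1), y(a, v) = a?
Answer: 99 - I*sqrt(17) ≈ 99.0 - 4.1231*I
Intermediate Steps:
M = -9 (M = -6 - 1*3 = -6 - 3 = -9)
H = -8 (H = -4*2 = -8)
W(O) = sqrt(-8 + O)
(56 - W(M)) - 1*(-43) = (56 - sqrt(-8 - 9)) - 1*(-43) = (56 - sqrt(-17)) + 43 = (56 - I*sqrt(17)) + 43 = 99 - I*sqrt(17)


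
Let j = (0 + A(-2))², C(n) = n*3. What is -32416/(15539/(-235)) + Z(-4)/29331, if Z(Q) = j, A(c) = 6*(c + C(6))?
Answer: 24842191776/50641601 ≈ 490.55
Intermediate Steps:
C(n) = 3*n
A(c) = 108 + 6*c (A(c) = 6*(c + 3*6) = 6*(c + 18) = 6*(18 + c) = 108 + 6*c)
j = 9216 (j = (0 + (108 + 6*(-2)))² = (0 + (108 - 12))² = (0 + 96)² = 96² = 9216)
Z(Q) = 9216
-32416/(15539/(-235)) + Z(-4)/29331 = -32416/(15539/(-235)) + 9216/29331 = -32416/(15539*(-1/235)) + 9216*(1/29331) = -32416/(-15539/235) + 1024/3259 = -32416*(-235/15539) + 1024/3259 = 7617760/15539 + 1024/3259 = 24842191776/50641601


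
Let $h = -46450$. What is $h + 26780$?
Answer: $-19670$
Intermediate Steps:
$h + 26780 = -46450 + 26780 = -19670$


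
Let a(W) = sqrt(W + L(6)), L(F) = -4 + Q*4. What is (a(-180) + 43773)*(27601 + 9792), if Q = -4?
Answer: 1636803789 + 373930*I*sqrt(2) ≈ 1.6368e+9 + 5.2882e+5*I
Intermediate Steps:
L(F) = -20 (L(F) = -4 - 4*4 = -4 - 16 = -20)
a(W) = sqrt(-20 + W) (a(W) = sqrt(W - 20) = sqrt(-20 + W))
(a(-180) + 43773)*(27601 + 9792) = (sqrt(-20 - 180) + 43773)*(27601 + 9792) = (sqrt(-200) + 43773)*37393 = (10*I*sqrt(2) + 43773)*37393 = (43773 + 10*I*sqrt(2))*37393 = 1636803789 + 373930*I*sqrt(2)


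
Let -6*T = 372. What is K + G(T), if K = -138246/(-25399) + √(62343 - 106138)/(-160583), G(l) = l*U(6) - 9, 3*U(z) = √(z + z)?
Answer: -90345/25399 - 124*√3/3 - I*√43795/160583 ≈ -75.148 - 0.0013032*I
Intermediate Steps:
T = -62 (T = -⅙*372 = -62)
U(z) = √2*√z/3 (U(z) = √(z + z)/3 = √(2*z)/3 = (√2*√z)/3 = √2*√z/3)
G(l) = -9 + 2*l*√3/3 (G(l) = l*(√2*√6/3) - 9 = l*(2*√3/3) - 9 = 2*l*√3/3 - 9 = -9 + 2*l*√3/3)
K = 138246/25399 - I*√43795/160583 (K = -138246*(-1/25399) + √(-43795)*(-1/160583) = 138246/25399 + (I*√43795)*(-1/160583) = 138246/25399 - I*√43795/160583 ≈ 5.443 - 0.0013032*I)
K + G(T) = (138246/25399 - I*√43795/160583) + (-9 + (⅔)*(-62)*√3) = (138246/25399 - I*√43795/160583) + (-9 - 124*√3/3) = -90345/25399 - 124*√3/3 - I*√43795/160583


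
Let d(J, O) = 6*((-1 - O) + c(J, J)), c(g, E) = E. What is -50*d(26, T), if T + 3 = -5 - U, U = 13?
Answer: -13800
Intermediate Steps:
T = -21 (T = -3 + (-5 - 1*13) = -3 + (-5 - 13) = -3 - 18 = -21)
d(J, O) = -6 - 6*O + 6*J (d(J, O) = 6*((-1 - O) + J) = 6*(-1 + J - O) = -6 - 6*O + 6*J)
-50*d(26, T) = -50*(-6 - 6*(-21) + 6*26) = -50*(-6 + 126 + 156) = -50*276 = -13800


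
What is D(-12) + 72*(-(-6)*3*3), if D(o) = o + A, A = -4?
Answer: 3872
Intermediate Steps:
D(o) = -4 + o (D(o) = o - 4 = -4 + o)
D(-12) + 72*(-(-6)*3*3) = (-4 - 12) + 72*(-(-6)*3*3) = -16 + 72*(-3*(-6)*3) = -16 + 72*(18*3) = -16 + 72*54 = -16 + 3888 = 3872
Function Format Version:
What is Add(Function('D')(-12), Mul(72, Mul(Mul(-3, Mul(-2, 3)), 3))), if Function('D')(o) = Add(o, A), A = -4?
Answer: 3872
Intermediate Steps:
Function('D')(o) = Add(-4, o) (Function('D')(o) = Add(o, -4) = Add(-4, o))
Add(Function('D')(-12), Mul(72, Mul(Mul(-3, Mul(-2, 3)), 3))) = Add(Add(-4, -12), Mul(72, Mul(Mul(-3, Mul(-2, 3)), 3))) = Add(-16, Mul(72, Mul(Mul(-3, -6), 3))) = Add(-16, Mul(72, Mul(18, 3))) = Add(-16, Mul(72, 54)) = Add(-16, 3888) = 3872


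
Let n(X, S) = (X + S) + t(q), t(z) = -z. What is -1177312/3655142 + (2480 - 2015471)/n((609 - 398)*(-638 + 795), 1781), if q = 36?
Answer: -1233137195631/21243685304 ≈ -58.047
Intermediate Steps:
n(X, S) = -36 + S + X (n(X, S) = (X + S) - 1*36 = (S + X) - 36 = -36 + S + X)
-1177312/3655142 + (2480 - 2015471)/n((609 - 398)*(-638 + 795), 1781) = -1177312/3655142 + (2480 - 2015471)/(-36 + 1781 + (609 - 398)*(-638 + 795)) = -1177312*1/3655142 - 2012991/(-36 + 1781 + 211*157) = -588656/1827571 - 2012991/(-36 + 1781 + 33127) = -588656/1827571 - 2012991/34872 = -588656/1827571 - 2012991*1/34872 = -588656/1827571 - 670997/11624 = -1233137195631/21243685304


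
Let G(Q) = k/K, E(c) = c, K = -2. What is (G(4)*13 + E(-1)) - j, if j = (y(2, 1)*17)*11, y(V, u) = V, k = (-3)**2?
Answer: -867/2 ≈ -433.50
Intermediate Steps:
k = 9
G(Q) = -9/2 (G(Q) = 9/(-2) = 9*(-1/2) = -9/2)
j = 374 (j = (2*17)*11 = 34*11 = 374)
(G(4)*13 + E(-1)) - j = (-9/2*13 - 1) - 1*374 = (-117/2 - 1) - 374 = -119/2 - 374 = -867/2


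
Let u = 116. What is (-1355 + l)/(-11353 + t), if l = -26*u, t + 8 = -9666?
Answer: 1457/7009 ≈ 0.20788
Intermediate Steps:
t = -9674 (t = -8 - 9666 = -9674)
l = -3016 (l = -26*116 = -3016)
(-1355 + l)/(-11353 + t) = (-1355 - 3016)/(-11353 - 9674) = -4371/(-21027) = -4371*(-1/21027) = 1457/7009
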